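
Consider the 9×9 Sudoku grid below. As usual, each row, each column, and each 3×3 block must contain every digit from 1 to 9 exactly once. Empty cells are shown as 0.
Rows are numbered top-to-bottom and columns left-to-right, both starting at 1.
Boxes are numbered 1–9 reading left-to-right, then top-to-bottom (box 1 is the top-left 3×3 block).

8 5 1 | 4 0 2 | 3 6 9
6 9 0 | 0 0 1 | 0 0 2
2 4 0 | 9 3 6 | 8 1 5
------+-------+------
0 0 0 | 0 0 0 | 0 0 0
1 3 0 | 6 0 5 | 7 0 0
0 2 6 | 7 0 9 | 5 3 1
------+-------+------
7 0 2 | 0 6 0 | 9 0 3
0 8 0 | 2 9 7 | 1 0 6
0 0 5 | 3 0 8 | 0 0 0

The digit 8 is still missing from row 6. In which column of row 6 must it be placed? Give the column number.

Consider where 8 can go in row 6.
r6c1 is out (column 1 already has a 8).
So the only cell in row 6 that can hold 8 is r6c5.
That is column 5.

5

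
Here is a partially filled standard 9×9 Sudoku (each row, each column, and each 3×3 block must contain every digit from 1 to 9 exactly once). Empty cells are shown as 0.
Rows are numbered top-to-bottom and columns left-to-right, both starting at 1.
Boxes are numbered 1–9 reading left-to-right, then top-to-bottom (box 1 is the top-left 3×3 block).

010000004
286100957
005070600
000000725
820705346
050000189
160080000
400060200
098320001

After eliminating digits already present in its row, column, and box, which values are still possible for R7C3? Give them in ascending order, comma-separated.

2,3,7

Row 7 already contains {1, 6, 8}.
Column 3 already contains {5, 6, 8}.
Its 3×3 block (box 7) already contains {1, 4, 6, 8, 9}.
Removing those from 1–9 leaves {2, 3, 7} as the candidates for R7C3.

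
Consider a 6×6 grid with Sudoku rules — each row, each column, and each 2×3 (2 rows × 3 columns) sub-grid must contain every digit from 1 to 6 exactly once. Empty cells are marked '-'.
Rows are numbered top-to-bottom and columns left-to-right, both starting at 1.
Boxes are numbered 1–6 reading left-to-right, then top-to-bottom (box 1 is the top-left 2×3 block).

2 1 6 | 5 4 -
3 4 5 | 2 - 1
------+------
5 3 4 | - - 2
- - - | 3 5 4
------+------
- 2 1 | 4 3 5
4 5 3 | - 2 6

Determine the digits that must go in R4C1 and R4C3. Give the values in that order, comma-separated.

For R4C1:
  Consider where 1 can go in box 3.
  R4C2 is out (column 2 already has a 1).
  R4C3 is out (column 3 already has a 1).
  So the only cell in box 3 that can hold 1 is R4C1.
  So R4C1 = 1.
For R4C3:
  Row 4 already contains {3, 4, 5}.
  Column 3 already contains {1, 3, 4, 5, 6}.
  Its 2×3 block (box 3) already contains {3, 4, 5}.
  The only value from 1–6 not eliminated is 2, so R4C3 = 2.

1,2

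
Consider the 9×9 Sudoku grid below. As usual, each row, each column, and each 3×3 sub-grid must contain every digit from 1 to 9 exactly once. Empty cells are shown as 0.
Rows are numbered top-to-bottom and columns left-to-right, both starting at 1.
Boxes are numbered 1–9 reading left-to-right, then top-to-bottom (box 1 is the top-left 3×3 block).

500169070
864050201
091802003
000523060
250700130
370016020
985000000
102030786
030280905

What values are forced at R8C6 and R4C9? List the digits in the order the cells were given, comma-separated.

For R8C6:
  Consider where 5 can go in box 8.
  R7C4 is out (row 7 already has a 5).
  R7C5 is out (row 7 already has a 5).
  R7C6 is out (row 7 already has a 5).
  R8C4 is out (column 4 already has a 5).
  R9C6 is out (row 9 already has a 5).
  So the only cell in box 8 that can hold 5 is R8C6.
  So R8C6 = 5.
For R4C9:
  Consider where 7 can go in box 6.
  R4C7 is out (column 7 already has a 7).
  R5C9 is out (row 5 already has a 7).
  R6C7 is out (row 6 already has a 7).
  R6C9 is out (row 6 already has a 7).
  So the only cell in box 6 that can hold 7 is R4C9.
  So R4C9 = 7.

5,7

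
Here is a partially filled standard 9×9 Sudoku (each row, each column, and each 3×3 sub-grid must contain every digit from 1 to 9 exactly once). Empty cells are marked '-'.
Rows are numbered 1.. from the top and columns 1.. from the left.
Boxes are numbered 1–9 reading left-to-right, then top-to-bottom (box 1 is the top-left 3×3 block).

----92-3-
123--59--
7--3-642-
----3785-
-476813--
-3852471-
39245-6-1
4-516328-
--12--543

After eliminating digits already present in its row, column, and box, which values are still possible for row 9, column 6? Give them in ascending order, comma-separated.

Row 9 already contains {1, 2, 3, 4, 5}.
Column 6 already contains {1, 2, 3, 4, 5, 6, 7}.
Its 3×3 block (box 8) already contains {1, 2, 3, 4, 5, 6}.
Removing those from 1–9 leaves {8, 9} as the candidates for row 9, column 6.

8,9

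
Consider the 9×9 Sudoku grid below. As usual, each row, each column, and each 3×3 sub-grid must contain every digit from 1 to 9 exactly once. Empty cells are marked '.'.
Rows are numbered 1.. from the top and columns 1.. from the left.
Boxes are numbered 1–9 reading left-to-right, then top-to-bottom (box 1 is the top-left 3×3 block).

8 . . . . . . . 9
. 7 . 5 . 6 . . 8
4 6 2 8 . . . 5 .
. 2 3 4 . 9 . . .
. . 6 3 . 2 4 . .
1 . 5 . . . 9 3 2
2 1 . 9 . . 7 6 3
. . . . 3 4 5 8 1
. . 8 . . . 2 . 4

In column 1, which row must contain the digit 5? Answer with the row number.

Consider where 5 can go in column 1.
row 2, column 1 is out (row 2 already has a 5).
row 4, column 1 is out (box 4 already has a 5).
row 5, column 1 is out (box 4 already has a 5).
row 8, column 1 is out (row 8 already has a 5).
So the only cell in column 1 that can hold 5 is row 9, column 1.
That is row 9.

9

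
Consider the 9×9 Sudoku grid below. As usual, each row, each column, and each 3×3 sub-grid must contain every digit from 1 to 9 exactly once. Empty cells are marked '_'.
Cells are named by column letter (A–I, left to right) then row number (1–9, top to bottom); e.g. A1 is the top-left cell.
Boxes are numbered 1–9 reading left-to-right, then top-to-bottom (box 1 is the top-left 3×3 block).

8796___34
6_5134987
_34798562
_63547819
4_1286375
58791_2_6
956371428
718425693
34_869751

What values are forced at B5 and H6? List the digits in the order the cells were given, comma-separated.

For B5:
  Row 5 already contains {1, 2, 3, 4, 5, 6, 7, 8}.
  Column B already contains {1, 3, 4, 5, 6, 7, 8}.
  Its 3×3 block (box 4) already contains {1, 3, 4, 5, 6, 7, 8}.
  The only value from 1–9 not eliminated is 9, so B5 = 9.
For H6:
  Row 6 already contains {1, 2, 5, 6, 7, 8, 9}.
  Column H already contains {1, 2, 3, 5, 6, 7, 8, 9}.
  Its 3×3 block (box 6) already contains {1, 2, 3, 5, 6, 7, 8, 9}.
  The only value from 1–9 not eliminated is 4, so H6 = 4.

9,4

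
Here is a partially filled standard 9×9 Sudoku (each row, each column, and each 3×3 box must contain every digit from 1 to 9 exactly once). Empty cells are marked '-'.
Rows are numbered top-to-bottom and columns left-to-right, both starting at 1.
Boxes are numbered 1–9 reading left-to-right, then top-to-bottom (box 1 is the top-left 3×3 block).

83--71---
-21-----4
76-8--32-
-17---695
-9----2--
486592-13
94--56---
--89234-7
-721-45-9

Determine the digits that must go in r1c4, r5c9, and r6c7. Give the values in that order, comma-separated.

2,8,7

For r1c4:
  Consider where 2 can go in row 1.
  r1c3 is out (column 3 already has a 2).
  r1c7 is out (column 7 already has a 2).
  r1c8 is out (column 8 already has a 2).
  r1c9 is out (box 3 already has a 2).
  So the only cell in row 1 that can hold 2 is r1c4.
  So r1c4 = 2.
For r5c9:
  Row 5 already contains {2, 9}.
  Column 9 already contains {3, 4, 5, 7, 9}.
  Its 3×3 block (box 6) already contains {1, 2, 3, 5, 6, 9}.
  The only value from 1–9 not eliminated is 8, so r5c9 = 8.
For r6c7:
  Row 6 already contains {1, 2, 3, 4, 5, 6, 8, 9}.
  Column 7 already contains {2, 3, 4, 5, 6}.
  Its 3×3 block (box 6) already contains {1, 2, 3, 5, 6, 9}.
  The only value from 1–9 not eliminated is 7, so r6c7 = 7.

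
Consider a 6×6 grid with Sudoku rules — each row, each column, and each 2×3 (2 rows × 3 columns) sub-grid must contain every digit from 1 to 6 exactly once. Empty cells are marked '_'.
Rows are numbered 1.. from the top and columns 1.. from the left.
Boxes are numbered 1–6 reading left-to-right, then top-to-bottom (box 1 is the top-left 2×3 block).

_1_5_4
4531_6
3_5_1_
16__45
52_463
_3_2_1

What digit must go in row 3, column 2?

Row 3 already contains {1, 3, 5}.
Column 2 already contains {1, 2, 3, 5, 6}.
Its 2×3 block (box 3) already contains {1, 3, 5, 6}.
The only value from 1–6 not eliminated is 4, so row 3, column 2 = 4.

4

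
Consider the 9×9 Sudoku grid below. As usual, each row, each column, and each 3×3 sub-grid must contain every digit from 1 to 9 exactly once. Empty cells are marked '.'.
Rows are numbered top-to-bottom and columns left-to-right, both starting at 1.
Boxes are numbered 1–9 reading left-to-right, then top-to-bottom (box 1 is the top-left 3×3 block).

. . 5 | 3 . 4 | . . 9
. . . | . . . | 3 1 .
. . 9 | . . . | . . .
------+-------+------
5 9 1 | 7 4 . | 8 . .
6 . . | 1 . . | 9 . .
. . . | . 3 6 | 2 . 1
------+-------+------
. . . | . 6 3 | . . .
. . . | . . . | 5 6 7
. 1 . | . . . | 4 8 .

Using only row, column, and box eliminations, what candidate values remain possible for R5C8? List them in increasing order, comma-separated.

3,4,5,7

Row 5 already contains {1, 6, 9}.
Column 8 already contains {1, 6, 8}.
Its 3×3 block (box 6) already contains {1, 2, 8, 9}.
Removing those from 1–9 leaves {3, 4, 5, 7} as the candidates for R5C8.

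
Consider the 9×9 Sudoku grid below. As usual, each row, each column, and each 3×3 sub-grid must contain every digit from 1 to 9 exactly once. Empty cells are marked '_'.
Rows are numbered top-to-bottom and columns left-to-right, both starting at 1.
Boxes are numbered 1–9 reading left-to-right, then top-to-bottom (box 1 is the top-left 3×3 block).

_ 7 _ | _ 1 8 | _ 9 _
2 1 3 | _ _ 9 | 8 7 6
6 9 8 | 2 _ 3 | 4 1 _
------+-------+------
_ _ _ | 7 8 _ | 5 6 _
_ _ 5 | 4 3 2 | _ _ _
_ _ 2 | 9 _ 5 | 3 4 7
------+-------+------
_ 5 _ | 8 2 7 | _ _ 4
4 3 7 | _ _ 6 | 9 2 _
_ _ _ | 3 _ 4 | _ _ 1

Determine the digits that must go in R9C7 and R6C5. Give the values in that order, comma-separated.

7,6

For R9C7:
  Consider where 7 can go in row 9.
  R9C1 is out (box 7 already has a 7).
  R9C2 is out (column 2 already has a 7).
  R9C3 is out (column 3 already has a 7).
  R9C5 is out (box 8 already has a 7).
  R9C8 is out (column 8 already has a 7).
  So the only cell in row 9 that can hold 7 is R9C7.
  So R9C7 = 7.
For R6C5:
  Row 6 already contains {2, 3, 4, 5, 7, 9}.
  Column 5 already contains {1, 2, 3, 8}.
  Its 3×3 block (box 5) already contains {2, 3, 4, 5, 7, 8, 9}.
  The only value from 1–9 not eliminated is 6, so R6C5 = 6.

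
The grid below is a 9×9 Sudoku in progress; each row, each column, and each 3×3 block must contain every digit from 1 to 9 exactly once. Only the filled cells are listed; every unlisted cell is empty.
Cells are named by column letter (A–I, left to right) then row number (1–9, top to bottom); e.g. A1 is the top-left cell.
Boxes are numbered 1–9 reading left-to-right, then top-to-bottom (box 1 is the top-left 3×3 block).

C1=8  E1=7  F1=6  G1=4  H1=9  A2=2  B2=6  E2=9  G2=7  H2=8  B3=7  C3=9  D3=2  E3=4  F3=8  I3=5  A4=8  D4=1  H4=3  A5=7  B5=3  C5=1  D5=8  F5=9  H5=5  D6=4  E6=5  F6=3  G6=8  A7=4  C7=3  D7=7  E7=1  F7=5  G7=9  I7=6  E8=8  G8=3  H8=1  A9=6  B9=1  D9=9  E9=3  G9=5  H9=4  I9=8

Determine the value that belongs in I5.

4

Cell I5 itself could take any of {2, 4} by direct elimination.
Consider where 4 can go in row 5.
E5 is out (column E already has a 4).
G5 is out (column G already has a 4).
So the only cell in row 5 that can hold 4 is I5.
Therefore I5 = 4.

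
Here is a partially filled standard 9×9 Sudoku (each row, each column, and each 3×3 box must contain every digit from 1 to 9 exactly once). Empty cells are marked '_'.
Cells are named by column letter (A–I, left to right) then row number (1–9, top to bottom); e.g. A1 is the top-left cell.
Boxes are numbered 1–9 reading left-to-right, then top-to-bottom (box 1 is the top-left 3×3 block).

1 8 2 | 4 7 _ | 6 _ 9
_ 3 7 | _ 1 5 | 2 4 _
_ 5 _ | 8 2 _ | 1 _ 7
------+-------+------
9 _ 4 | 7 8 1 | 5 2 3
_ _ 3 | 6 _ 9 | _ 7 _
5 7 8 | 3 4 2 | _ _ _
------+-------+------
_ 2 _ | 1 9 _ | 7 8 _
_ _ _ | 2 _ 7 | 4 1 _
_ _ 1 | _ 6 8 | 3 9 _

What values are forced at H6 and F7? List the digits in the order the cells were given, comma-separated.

6,4

For H6:
  Row 6 already contains {2, 3, 4, 5, 7, 8}.
  Column H already contains {1, 2, 4, 7, 8, 9}.
  Its 3×3 block (box 6) already contains {2, 3, 5, 7}.
  The only value from 1–9 not eliminated is 6, so H6 = 6.
For F7:
  Consider where 4 can go in column F.
  F1 is out (row 1 already has a 4).
  F3 is out (box 2 already has a 4).
  So the only cell in column F that can hold 4 is F7.
  So F7 = 4.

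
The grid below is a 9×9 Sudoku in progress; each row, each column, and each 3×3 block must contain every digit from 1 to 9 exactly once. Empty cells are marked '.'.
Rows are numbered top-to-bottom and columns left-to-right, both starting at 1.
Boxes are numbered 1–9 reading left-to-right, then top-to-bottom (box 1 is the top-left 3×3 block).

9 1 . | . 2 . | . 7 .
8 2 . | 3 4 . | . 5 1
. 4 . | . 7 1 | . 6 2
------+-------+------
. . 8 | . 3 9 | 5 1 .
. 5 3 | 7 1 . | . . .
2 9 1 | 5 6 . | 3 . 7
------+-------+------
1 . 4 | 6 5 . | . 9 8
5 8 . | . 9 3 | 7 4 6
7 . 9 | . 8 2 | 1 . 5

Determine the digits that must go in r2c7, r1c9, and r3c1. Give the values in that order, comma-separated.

9,3,3

For r2c7:
  Row 2 already contains {1, 2, 3, 4, 5, 8}.
  Column 7 already contains {1, 3, 5, 7}.
  Its 3×3 block (box 3) already contains {1, 2, 5, 6, 7}.
  The only value from 1–9 not eliminated is 9, so r2c7 = 9.
For r1c9:
  Consider where 3 can go in row 1.
  r1c3 is out (column 3 already has a 3).
  r1c4 is out (column 4 already has a 3).
  r1c6 is out (column 6 already has a 3).
  r1c7 is out (column 7 already has a 3).
  So the only cell in row 1 that can hold 3 is r1c9.
  So r1c9 = 3.
For r3c1:
  Row 3 already contains {1, 2, 4, 6, 7}.
  Column 1 already contains {1, 2, 5, 7, 8, 9}.
  Its 3×3 block (box 1) already contains {1, 2, 4, 8, 9}.
  The only value from 1–9 not eliminated is 3, so r3c1 = 3.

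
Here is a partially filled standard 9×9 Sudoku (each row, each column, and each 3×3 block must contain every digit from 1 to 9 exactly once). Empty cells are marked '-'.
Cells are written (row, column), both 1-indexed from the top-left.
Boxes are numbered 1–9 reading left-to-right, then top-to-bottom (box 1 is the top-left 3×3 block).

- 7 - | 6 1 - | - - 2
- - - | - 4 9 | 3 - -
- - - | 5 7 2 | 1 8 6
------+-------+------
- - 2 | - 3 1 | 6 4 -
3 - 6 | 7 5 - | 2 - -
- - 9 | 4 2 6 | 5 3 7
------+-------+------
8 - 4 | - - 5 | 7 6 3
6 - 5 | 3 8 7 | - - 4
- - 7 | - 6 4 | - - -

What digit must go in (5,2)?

Cell (5,2) itself could take any of {1, 4, 8} by direct elimination.
Consider where 4 can go in box 4.
(4,1) is out (row 4 already has a 4).
(4,2) is out (row 4 already has a 4).
(6,1) is out (row 6 already has a 4).
(6,2) is out (row 6 already has a 4).
So the only cell in box 4 that can hold 4 is (5,2).
Therefore (5,2) = 4.

4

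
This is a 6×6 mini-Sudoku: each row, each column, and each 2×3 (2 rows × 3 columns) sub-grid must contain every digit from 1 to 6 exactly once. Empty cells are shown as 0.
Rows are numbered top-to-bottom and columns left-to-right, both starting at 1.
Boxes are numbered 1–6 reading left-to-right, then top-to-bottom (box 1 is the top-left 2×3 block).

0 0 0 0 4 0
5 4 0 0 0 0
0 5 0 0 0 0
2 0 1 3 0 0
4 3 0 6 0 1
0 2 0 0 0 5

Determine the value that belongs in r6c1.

Cell r6c1 itself could take any of {1, 6} by direct elimination.
Consider where 1 can go in row 6.
r6c3 is out (column 3 already has a 1).
r6c4 is out (box 6 already has a 1).
r6c5 is out (box 6 already has a 1).
So the only cell in row 6 that can hold 1 is r6c1.
Therefore r6c1 = 1.

1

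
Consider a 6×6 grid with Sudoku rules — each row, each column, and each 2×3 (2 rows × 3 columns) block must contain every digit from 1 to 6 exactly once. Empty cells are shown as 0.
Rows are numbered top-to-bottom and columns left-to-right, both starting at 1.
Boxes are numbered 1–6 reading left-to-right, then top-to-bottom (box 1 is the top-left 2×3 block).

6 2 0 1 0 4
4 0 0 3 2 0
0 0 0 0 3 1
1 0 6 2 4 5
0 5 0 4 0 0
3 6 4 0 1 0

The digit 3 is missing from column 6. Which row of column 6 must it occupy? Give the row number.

Consider where 3 can go in column 6.
r2c6 is out (row 2 already has a 3).
r6c6 is out (row 6 already has a 3).
So the only cell in column 6 that can hold 3 is r5c6.
That is row 5.

5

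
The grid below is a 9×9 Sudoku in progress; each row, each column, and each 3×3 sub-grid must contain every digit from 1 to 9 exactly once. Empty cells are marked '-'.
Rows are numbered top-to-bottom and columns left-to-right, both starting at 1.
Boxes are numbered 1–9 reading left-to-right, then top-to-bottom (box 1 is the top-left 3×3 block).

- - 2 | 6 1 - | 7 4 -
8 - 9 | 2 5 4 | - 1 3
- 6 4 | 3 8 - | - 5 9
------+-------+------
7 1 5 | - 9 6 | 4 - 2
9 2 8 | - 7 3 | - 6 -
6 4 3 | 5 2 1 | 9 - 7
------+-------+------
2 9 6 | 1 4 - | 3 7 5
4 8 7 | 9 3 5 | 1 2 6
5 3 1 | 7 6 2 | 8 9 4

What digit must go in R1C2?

Row 1 already contains {1, 2, 4, 6, 7}.
Column 2 already contains {1, 2, 3, 4, 6, 8, 9}.
Its 3×3 block (box 1) already contains {2, 4, 6, 8, 9}.
The only value from 1–9 not eliminated is 5, so R1C2 = 5.

5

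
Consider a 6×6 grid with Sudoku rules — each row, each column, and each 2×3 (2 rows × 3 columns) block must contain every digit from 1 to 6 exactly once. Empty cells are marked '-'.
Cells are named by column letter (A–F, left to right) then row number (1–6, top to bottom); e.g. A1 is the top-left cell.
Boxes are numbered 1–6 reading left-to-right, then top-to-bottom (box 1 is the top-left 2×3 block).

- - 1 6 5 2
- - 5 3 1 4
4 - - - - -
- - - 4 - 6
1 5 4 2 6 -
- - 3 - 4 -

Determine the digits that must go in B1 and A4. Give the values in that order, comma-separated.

4,5

For B1:
  Consider where 4 can go in row 1.
  A1 is out (column A already has a 4).
  So the only cell in row 1 that can hold 4 is B1.
  So B1 = 4.
For A4:
  Consider where 5 can go in row 4.
  B4 is out (column B already has a 5).
  C4 is out (column C already has a 5).
  E4 is out (column E already has a 5).
  So the only cell in row 4 that can hold 5 is A4.
  So A4 = 5.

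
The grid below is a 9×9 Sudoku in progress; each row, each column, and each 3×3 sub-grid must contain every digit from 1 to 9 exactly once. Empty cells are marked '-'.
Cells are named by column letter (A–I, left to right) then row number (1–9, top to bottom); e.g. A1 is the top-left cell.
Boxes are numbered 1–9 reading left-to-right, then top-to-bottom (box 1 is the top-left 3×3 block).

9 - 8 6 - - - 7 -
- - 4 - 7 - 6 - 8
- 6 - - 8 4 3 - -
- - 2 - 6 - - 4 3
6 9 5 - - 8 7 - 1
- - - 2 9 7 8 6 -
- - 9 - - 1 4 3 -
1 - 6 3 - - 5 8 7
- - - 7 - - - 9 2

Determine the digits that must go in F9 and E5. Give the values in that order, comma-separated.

6,3

For F9:
  Consider where 6 can go in box 8.
  D7 is out (column D already has a 6).
  E7 is out (column E already has a 6).
  E8 is out (row 8 already has a 6).
  F8 is out (row 8 already has a 6).
  E9 is out (column E already has a 6).
  So the only cell in box 8 that can hold 6 is F9.
  So F9 = 6.
For E5:
  Consider where 3 can go in row 5.
  D5 is out (column D already has a 3).
  H5 is out (column H already has a 3).
  So the only cell in row 5 that can hold 3 is E5.
  So E5 = 3.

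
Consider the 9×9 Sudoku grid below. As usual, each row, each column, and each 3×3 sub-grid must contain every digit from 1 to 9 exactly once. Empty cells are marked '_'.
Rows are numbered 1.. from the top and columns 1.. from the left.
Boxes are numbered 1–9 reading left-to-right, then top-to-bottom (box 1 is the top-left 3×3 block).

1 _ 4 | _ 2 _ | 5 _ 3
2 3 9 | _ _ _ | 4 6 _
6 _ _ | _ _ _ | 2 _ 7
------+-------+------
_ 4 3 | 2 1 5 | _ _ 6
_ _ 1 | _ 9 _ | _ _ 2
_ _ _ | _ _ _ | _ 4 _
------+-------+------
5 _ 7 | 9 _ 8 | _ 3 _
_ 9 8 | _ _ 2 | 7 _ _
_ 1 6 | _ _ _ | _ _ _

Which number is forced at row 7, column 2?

2

Row 7 already contains {3, 5, 7, 8, 9}.
Column 2 already contains {1, 3, 4, 9}.
Its 3×3 block (box 7) already contains {1, 5, 6, 7, 8, 9}.
The only value from 1–9 not eliminated is 2, so row 7, column 2 = 2.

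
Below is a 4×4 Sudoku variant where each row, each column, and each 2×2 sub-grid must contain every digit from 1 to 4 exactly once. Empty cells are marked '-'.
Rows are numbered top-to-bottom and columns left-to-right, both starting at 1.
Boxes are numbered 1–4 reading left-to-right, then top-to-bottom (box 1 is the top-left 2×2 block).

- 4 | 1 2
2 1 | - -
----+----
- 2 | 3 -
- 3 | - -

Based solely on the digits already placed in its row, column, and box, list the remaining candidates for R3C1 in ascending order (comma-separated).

1,4

Row 3 already contains {2, 3}.
Column 1 already contains {2}.
Its 2×2 block (box 3) already contains {2, 3}.
Removing those from 1–4 leaves {1, 4} as the candidates for R3C1.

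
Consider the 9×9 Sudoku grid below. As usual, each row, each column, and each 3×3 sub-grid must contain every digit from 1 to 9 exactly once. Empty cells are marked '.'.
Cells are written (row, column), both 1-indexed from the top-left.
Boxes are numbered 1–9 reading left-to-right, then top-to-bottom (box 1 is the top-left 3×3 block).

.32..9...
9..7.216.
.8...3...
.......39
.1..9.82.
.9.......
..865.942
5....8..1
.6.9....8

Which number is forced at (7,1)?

3

Cell (7,1) itself could take any of {1, 3, 7} by direct elimination.
Consider where 3 can go in row 7.
(7,2) is out (column 2 already has a 3).
(7,6) is out (column 6 already has a 3).
So the only cell in row 7 that can hold 3 is (7,1).
Therefore (7,1) = 3.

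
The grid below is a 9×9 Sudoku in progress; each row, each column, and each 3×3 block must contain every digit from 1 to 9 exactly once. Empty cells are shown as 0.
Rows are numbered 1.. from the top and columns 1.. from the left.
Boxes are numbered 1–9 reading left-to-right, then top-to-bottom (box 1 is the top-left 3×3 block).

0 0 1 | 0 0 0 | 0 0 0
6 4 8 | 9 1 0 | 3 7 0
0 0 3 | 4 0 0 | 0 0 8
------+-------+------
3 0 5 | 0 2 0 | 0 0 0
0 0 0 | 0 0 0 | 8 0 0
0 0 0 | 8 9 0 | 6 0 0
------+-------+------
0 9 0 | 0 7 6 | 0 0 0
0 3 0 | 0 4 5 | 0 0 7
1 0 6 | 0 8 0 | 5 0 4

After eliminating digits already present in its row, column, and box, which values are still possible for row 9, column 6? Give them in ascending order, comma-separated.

2,3,9

Row 9 already contains {1, 4, 5, 6, 8}.
Column 6 already contains {5, 6}.
Its 3×3 block (box 8) already contains {4, 5, 6, 7, 8}.
Removing those from 1–9 leaves {2, 3, 9} as the candidates for row 9, column 6.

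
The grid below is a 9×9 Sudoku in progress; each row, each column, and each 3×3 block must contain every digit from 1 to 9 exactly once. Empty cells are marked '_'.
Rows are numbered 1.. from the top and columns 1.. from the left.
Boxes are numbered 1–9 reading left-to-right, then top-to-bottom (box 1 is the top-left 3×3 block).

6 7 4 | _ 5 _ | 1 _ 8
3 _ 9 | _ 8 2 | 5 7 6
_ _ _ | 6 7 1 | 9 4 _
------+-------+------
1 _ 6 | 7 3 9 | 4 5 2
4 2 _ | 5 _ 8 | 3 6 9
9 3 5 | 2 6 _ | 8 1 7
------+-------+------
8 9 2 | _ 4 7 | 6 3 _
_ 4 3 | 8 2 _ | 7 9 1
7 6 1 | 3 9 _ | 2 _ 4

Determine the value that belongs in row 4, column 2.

Row 4 already contains {1, 2, 3, 4, 5, 6, 7, 9}.
Column 2 already contains {2, 3, 4, 6, 7, 9}.
Its 3×3 block (box 4) already contains {1, 2, 3, 4, 5, 6, 9}.
The only value from 1–9 not eliminated is 8, so row 4, column 2 = 8.

8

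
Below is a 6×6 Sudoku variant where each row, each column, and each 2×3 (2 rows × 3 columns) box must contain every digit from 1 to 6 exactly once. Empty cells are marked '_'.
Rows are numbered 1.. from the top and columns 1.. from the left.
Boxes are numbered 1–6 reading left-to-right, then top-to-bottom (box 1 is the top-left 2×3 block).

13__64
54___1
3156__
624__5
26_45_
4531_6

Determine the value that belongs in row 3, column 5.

Cell row 3, column 5 itself could take any of {2, 4} by direct elimination.
Consider where 4 can go in box 4.
row 3, column 6 is out (column 6 already has a 4).
row 4, column 4 is out (row 4 already has a 4).
row 4, column 5 is out (row 4 already has a 4).
So the only cell in box 4 that can hold 4 is row 3, column 5.
Therefore row 3, column 5 = 4.

4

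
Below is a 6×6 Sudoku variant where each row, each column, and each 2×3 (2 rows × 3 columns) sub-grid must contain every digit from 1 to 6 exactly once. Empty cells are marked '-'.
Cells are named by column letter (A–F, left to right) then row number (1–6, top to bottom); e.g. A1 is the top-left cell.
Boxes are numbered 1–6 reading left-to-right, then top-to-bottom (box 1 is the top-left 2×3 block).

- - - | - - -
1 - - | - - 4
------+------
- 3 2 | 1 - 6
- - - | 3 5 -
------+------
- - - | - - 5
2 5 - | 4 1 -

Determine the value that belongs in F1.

1

Cell F1 itself could take any of {1, 2, 3} by direct elimination.
Consider where 1 can go in row 1.
A1 is out (column A already has a 1).
B1 is out (box 1 already has a 1).
C1 is out (box 1 already has a 1).
D1 is out (column D already has a 1).
E1 is out (column E already has a 1).
So the only cell in row 1 that can hold 1 is F1.
Therefore F1 = 1.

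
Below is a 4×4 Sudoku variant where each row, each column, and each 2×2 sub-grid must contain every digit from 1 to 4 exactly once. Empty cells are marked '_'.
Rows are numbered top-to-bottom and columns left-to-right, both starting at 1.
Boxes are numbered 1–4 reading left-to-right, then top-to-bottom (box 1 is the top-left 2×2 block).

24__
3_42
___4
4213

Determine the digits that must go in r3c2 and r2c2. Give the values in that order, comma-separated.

3,1

For r3c2:
  Consider where 3 can go in box 3.
  r3c1 is out (column 1 already has a 3).
  So the only cell in box 3 that can hold 3 is r3c2.
  So r3c2 = 3.
For r2c2:
  Row 2 already contains {2, 3, 4}.
  Column 2 already contains {2, 4}.
  Its 2×2 block (box 1) already contains {2, 3, 4}.
  The only value from 1–4 not eliminated is 1, so r2c2 = 1.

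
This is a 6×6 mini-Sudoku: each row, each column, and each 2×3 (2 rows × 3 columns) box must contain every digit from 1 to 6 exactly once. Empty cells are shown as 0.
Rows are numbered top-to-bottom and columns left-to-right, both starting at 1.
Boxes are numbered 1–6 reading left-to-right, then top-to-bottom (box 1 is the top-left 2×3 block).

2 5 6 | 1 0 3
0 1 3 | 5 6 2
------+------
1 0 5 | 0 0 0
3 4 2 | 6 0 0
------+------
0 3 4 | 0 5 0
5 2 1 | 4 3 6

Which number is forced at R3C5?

Cell R3C5 itself could take any of {2, 4} by direct elimination.
Consider where 2 can go in column 5.
R1C5 is out (row 1 already has a 2).
R4C5 is out (row 4 already has a 2).
So the only cell in column 5 that can hold 2 is R3C5.
Therefore R3C5 = 2.

2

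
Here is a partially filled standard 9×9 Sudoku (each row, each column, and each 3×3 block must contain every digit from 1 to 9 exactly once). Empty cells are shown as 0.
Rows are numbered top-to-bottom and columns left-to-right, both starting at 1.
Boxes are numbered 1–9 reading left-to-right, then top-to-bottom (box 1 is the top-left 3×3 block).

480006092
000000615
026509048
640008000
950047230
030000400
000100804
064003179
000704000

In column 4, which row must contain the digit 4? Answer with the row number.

Consider where 4 can go in column 4.
R1C4 is out (row 1 already has a 4).
R4C4 is out (row 4 already has a 4).
R5C4 is out (row 5 already has a 4).
R6C4 is out (row 6 already has a 4).
R8C4 is out (row 8 already has a 4).
So the only cell in column 4 that can hold 4 is R2C4.
That is row 2.

2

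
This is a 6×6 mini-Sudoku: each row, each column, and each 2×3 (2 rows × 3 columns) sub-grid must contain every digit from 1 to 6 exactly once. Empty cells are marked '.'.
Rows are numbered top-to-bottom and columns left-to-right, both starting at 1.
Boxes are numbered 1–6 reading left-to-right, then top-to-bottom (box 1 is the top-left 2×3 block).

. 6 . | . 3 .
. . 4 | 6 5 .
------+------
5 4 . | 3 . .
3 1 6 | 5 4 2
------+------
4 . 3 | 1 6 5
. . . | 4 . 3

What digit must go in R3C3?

Row 3 already contains {3, 4, 5}.
Column 3 already contains {3, 4, 6}.
Its 2×3 block (box 3) already contains {1, 3, 4, 5, 6}.
The only value from 1–6 not eliminated is 2, so R3C3 = 2.

2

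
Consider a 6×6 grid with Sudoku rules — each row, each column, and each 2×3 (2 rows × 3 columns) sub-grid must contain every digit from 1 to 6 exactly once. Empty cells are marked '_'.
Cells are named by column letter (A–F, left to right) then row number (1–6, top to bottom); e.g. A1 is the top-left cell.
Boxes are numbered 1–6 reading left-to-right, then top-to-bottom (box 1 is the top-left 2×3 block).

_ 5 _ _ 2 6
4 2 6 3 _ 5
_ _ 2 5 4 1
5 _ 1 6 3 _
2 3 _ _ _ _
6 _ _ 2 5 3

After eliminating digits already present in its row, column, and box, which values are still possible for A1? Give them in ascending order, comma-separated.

1,3

Row 1 already contains {2, 5, 6}.
Column A already contains {2, 4, 5, 6}.
Its 2×3 block (box 1) already contains {2, 4, 5, 6}.
Removing those from 1–6 leaves {1, 3} as the candidates for A1.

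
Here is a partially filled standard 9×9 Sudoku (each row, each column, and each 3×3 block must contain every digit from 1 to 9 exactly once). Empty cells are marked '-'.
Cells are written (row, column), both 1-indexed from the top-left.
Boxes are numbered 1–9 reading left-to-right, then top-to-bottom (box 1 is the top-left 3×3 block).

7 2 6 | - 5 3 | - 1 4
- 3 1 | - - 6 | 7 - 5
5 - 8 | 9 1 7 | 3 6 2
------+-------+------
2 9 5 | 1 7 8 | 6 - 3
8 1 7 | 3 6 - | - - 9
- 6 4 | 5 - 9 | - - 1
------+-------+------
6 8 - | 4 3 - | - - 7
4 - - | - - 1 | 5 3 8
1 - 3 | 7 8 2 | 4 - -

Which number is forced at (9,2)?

Row 9 already contains {1, 2, 3, 4, 7, 8}.
Column 2 already contains {1, 2, 3, 6, 8, 9}.
Its 3×3 block (box 7) already contains {1, 3, 4, 6, 8}.
The only value from 1–9 not eliminated is 5, so (9,2) = 5.

5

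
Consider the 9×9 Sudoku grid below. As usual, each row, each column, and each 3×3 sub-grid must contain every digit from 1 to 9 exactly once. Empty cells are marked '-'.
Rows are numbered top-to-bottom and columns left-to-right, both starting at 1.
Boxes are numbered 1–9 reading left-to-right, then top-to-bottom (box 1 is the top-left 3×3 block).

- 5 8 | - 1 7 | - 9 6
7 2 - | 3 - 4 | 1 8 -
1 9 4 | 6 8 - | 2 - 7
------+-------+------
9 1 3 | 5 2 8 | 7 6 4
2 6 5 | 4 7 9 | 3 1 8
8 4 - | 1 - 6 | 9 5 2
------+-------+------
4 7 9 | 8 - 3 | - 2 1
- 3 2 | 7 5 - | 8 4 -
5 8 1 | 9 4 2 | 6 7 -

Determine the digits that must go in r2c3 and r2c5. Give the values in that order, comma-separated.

6,9

For r2c3:
  Row 2 already contains {1, 2, 3, 4, 7, 8}.
  Column 3 already contains {1, 2, 3, 4, 5, 8, 9}.
  Its 3×3 block (box 1) already contains {1, 2, 4, 5, 7, 8, 9}.
  The only value from 1–9 not eliminated is 6, so r2c3 = 6.
For r2c5:
  Row 2 already contains {1, 2, 3, 4, 7, 8}.
  Column 5 already contains {1, 2, 4, 5, 7, 8}.
  Its 3×3 block (box 2) already contains {1, 3, 4, 6, 7, 8}.
  The only value from 1–9 not eliminated is 9, so r2c5 = 9.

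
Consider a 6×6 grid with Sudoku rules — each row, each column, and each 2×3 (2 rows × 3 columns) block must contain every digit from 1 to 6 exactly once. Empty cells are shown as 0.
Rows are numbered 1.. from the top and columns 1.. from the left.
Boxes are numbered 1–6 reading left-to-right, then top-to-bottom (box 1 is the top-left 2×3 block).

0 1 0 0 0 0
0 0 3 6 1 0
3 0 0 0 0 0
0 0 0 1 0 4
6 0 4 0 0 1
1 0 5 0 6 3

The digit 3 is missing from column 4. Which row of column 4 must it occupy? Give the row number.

Consider where 3 can go in column 4.
row 3, column 4 is out (row 3 already has a 3).
row 5, column 4 is out (box 6 already has a 3).
row 6, column 4 is out (row 6 already has a 3).
So the only cell in column 4 that can hold 3 is row 1, column 4.
That is row 1.

1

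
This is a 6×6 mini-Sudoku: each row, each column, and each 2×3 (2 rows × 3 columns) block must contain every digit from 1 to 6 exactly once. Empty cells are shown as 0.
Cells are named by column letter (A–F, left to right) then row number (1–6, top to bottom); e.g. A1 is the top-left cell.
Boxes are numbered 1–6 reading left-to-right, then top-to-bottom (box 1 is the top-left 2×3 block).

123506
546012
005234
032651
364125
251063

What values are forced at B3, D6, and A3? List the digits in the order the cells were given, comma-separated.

For B3:
  Row 3 already contains {2, 3, 4, 5}.
  Column B already contains {2, 3, 4, 5, 6}.
  Its 2×3 block (box 3) already contains {2, 3, 5}.
  The only value from 1–6 not eliminated is 1, so B3 = 1.
For D6:
  Row 6 already contains {1, 2, 3, 5, 6}.
  Column D already contains {1, 2, 5, 6}.
  Its 2×3 block (box 6) already contains {1, 2, 3, 5, 6}.
  The only value from 1–6 not eliminated is 4, so D6 = 4.
For A3:
  Row 3 already contains {2, 3, 4, 5}.
  Column A already contains {1, 2, 3, 5}.
  Its 2×3 block (box 3) already contains {2, 3, 5}.
  The only value from 1–6 not eliminated is 6, so A3 = 6.

1,4,6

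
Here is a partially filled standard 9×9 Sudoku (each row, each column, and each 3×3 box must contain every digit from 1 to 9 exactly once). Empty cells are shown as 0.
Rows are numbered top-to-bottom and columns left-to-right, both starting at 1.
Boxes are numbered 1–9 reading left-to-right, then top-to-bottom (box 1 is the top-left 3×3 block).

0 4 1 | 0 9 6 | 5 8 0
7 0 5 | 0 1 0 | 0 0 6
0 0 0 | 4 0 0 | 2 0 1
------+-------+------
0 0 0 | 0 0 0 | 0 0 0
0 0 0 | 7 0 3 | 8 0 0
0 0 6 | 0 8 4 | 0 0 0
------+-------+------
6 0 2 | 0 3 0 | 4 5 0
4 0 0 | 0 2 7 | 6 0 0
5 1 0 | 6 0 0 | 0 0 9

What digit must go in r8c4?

5

Cell r8c4 itself could take any of {1, 5, 8, 9} by direct elimination.
Consider where 5 can go in row 8.
r8c2 is out (box 7 already has a 5).
r8c3 is out (column 3 already has a 5).
r8c8 is out (column 8 already has a 5).
r8c9 is out (box 9 already has a 5).
So the only cell in row 8 that can hold 5 is r8c4.
Therefore r8c4 = 5.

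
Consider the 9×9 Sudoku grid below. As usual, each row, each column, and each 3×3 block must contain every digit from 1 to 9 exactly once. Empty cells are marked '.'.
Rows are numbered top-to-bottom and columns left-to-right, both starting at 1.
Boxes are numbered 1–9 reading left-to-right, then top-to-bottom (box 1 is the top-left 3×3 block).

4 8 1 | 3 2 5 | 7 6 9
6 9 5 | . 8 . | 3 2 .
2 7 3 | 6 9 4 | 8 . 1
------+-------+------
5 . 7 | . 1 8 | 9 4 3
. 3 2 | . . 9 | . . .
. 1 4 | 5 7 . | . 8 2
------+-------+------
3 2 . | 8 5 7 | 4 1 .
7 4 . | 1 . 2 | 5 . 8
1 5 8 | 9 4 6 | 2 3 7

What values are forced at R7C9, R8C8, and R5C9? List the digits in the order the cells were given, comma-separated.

6,9,5

For R7C9:
  Row 7 already contains {1, 2, 3, 4, 5, 7, 8}.
  Column 9 already contains {1, 2, 3, 7, 8, 9}.
  Its 3×3 block (box 9) already contains {1, 2, 3, 4, 5, 7, 8}.
  The only value from 1–9 not eliminated is 6, so R7C9 = 6.
For R8C8:
  Row 8 already contains {1, 2, 4, 5, 7, 8}.
  Column 8 already contains {1, 2, 3, 4, 6, 8}.
  Its 3×3 block (box 9) already contains {1, 2, 3, 4, 5, 7, 8}.
  The only value from 1–9 not eliminated is 9, so R8C8 = 9.
For R5C9:
  Consider where 5 can go in column 9.
  R2C9 is out (row 2 already has a 5).
  R7C9 is out (row 7 already has a 5).
  So the only cell in column 9 that can hold 5 is R5C9.
  So R5C9 = 5.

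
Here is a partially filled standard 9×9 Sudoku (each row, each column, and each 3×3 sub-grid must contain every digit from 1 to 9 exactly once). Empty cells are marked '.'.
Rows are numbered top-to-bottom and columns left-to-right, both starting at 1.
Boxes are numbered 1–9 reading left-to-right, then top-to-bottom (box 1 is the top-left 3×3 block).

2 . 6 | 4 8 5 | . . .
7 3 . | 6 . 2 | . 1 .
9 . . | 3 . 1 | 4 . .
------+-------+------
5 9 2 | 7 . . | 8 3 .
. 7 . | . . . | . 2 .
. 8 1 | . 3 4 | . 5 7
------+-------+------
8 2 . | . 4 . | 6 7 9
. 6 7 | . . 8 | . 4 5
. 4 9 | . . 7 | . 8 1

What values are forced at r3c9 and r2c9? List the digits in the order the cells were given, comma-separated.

For r3c9:
  Consider where 2 can go in row 3.
  r3c2 is out (column 2 already has a 2).
  r3c3 is out (column 3 already has a 2).
  r3c5 is out (box 2 already has a 2).
  r3c8 is out (column 8 already has a 2).
  So the only cell in row 3 that can hold 2 is r3c9.
  So r3c9 = 2.
For r2c9:
  Row 2 already contains {1, 2, 3, 6, 7}.
  Column 9 already contains {1, 5, 7, 9}.
  Its 3×3 block (box 3) already contains {1, 4}.
  The only value from 1–9 not eliminated is 8, so r2c9 = 8.

2,8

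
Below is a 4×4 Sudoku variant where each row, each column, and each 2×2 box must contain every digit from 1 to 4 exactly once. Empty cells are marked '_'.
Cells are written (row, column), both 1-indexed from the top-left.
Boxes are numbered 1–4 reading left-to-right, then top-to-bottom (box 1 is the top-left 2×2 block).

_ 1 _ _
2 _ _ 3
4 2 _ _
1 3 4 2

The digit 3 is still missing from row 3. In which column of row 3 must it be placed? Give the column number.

Consider where 3 can go in row 3.
(3,4) is out (column 4 already has a 3).
So the only cell in row 3 that can hold 3 is (3,3).
That is column 3.

3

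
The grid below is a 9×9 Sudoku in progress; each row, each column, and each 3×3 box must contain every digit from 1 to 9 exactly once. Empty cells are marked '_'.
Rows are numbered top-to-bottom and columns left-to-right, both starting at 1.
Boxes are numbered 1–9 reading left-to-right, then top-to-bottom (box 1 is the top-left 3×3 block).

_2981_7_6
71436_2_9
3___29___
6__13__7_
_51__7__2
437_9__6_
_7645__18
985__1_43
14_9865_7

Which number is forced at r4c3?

2

Cell r4c3 itself could take any of {2, 8} by direct elimination.
Consider where 2 can go in box 4.
r4c2 is out (column 2 already has a 2).
r5c1 is out (row 5 already has a 2).
So the only cell in box 4 that can hold 2 is r4c3.
Therefore r4c3 = 2.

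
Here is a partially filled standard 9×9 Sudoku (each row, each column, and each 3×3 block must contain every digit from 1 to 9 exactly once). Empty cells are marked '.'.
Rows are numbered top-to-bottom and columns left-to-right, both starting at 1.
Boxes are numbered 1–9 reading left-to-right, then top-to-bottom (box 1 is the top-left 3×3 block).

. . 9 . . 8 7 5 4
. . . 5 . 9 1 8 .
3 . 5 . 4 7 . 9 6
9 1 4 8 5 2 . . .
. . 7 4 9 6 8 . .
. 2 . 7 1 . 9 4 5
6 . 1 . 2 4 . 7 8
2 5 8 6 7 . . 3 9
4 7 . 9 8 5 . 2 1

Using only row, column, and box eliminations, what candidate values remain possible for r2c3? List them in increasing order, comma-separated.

2,6

Row 2 already contains {1, 5, 8, 9}.
Column 3 already contains {1, 4, 5, 7, 8, 9}.
Its 3×3 block (box 1) already contains {3, 5, 9}.
Removing those from 1–9 leaves {2, 6} as the candidates for r2c3.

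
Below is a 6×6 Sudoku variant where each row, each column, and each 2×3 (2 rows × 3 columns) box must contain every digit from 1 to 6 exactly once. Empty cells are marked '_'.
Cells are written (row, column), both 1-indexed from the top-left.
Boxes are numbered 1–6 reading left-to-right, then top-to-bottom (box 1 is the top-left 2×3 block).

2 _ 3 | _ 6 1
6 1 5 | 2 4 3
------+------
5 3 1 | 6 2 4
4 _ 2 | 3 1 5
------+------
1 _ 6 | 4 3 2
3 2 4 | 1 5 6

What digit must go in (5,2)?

Row 5 already contains {1, 2, 3, 4, 6}.
Column 2 already contains {1, 2, 3}.
Its 2×3 block (box 5) already contains {1, 2, 3, 4, 6}.
The only value from 1–6 not eliminated is 5, so (5,2) = 5.

5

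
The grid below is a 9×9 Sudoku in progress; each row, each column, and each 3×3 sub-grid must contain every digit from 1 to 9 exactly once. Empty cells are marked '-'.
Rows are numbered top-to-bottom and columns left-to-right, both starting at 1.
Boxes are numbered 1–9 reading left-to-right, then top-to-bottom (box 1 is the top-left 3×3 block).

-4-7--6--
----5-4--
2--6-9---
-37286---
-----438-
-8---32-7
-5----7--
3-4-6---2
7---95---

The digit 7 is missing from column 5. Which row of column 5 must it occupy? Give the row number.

Consider where 7 can go in column 5.
r1c5 is out (row 1 already has a 7).
r3c5 is out (box 2 already has a 7).
r6c5 is out (row 6 already has a 7).
r7c5 is out (row 7 already has a 7).
So the only cell in column 5 that can hold 7 is r5c5.
That is row 5.

5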